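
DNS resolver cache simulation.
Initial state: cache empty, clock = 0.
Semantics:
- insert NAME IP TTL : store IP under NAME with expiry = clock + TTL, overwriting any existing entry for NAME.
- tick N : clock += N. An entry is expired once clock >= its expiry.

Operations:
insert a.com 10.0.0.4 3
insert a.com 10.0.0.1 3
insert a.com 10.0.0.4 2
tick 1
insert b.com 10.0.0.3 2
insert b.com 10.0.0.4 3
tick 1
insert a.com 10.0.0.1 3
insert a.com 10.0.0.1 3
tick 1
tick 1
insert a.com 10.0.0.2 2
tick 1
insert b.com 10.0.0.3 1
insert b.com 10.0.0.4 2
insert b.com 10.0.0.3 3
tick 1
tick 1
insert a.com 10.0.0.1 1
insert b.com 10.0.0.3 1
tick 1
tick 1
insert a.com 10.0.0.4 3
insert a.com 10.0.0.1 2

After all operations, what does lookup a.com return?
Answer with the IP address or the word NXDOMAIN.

Answer: 10.0.0.1

Derivation:
Op 1: insert a.com -> 10.0.0.4 (expiry=0+3=3). clock=0
Op 2: insert a.com -> 10.0.0.1 (expiry=0+3=3). clock=0
Op 3: insert a.com -> 10.0.0.4 (expiry=0+2=2). clock=0
Op 4: tick 1 -> clock=1.
Op 5: insert b.com -> 10.0.0.3 (expiry=1+2=3). clock=1
Op 6: insert b.com -> 10.0.0.4 (expiry=1+3=4). clock=1
Op 7: tick 1 -> clock=2. purged={a.com}
Op 8: insert a.com -> 10.0.0.1 (expiry=2+3=5). clock=2
Op 9: insert a.com -> 10.0.0.1 (expiry=2+3=5). clock=2
Op 10: tick 1 -> clock=3.
Op 11: tick 1 -> clock=4. purged={b.com}
Op 12: insert a.com -> 10.0.0.2 (expiry=4+2=6). clock=4
Op 13: tick 1 -> clock=5.
Op 14: insert b.com -> 10.0.0.3 (expiry=5+1=6). clock=5
Op 15: insert b.com -> 10.0.0.4 (expiry=5+2=7). clock=5
Op 16: insert b.com -> 10.0.0.3 (expiry=5+3=8). clock=5
Op 17: tick 1 -> clock=6. purged={a.com}
Op 18: tick 1 -> clock=7.
Op 19: insert a.com -> 10.0.0.1 (expiry=7+1=8). clock=7
Op 20: insert b.com -> 10.0.0.3 (expiry=7+1=8). clock=7
Op 21: tick 1 -> clock=8. purged={a.com,b.com}
Op 22: tick 1 -> clock=9.
Op 23: insert a.com -> 10.0.0.4 (expiry=9+3=12). clock=9
Op 24: insert a.com -> 10.0.0.1 (expiry=9+2=11). clock=9
lookup a.com: present, ip=10.0.0.1 expiry=11 > clock=9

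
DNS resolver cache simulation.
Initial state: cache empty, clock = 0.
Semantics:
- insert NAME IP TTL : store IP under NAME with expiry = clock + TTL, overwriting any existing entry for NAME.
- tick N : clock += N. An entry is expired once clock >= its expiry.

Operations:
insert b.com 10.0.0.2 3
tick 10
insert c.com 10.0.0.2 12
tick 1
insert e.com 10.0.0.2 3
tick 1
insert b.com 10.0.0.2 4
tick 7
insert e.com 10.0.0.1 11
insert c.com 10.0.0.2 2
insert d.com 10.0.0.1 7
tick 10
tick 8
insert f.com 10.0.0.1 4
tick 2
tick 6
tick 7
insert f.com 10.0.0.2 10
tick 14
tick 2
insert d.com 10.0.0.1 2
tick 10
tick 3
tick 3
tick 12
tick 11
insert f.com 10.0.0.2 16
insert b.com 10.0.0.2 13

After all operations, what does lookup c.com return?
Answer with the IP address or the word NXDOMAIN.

Op 1: insert b.com -> 10.0.0.2 (expiry=0+3=3). clock=0
Op 2: tick 10 -> clock=10. purged={b.com}
Op 3: insert c.com -> 10.0.0.2 (expiry=10+12=22). clock=10
Op 4: tick 1 -> clock=11.
Op 5: insert e.com -> 10.0.0.2 (expiry=11+3=14). clock=11
Op 6: tick 1 -> clock=12.
Op 7: insert b.com -> 10.0.0.2 (expiry=12+4=16). clock=12
Op 8: tick 7 -> clock=19. purged={b.com,e.com}
Op 9: insert e.com -> 10.0.0.1 (expiry=19+11=30). clock=19
Op 10: insert c.com -> 10.0.0.2 (expiry=19+2=21). clock=19
Op 11: insert d.com -> 10.0.0.1 (expiry=19+7=26). clock=19
Op 12: tick 10 -> clock=29. purged={c.com,d.com}
Op 13: tick 8 -> clock=37. purged={e.com}
Op 14: insert f.com -> 10.0.0.1 (expiry=37+4=41). clock=37
Op 15: tick 2 -> clock=39.
Op 16: tick 6 -> clock=45. purged={f.com}
Op 17: tick 7 -> clock=52.
Op 18: insert f.com -> 10.0.0.2 (expiry=52+10=62). clock=52
Op 19: tick 14 -> clock=66. purged={f.com}
Op 20: tick 2 -> clock=68.
Op 21: insert d.com -> 10.0.0.1 (expiry=68+2=70). clock=68
Op 22: tick 10 -> clock=78. purged={d.com}
Op 23: tick 3 -> clock=81.
Op 24: tick 3 -> clock=84.
Op 25: tick 12 -> clock=96.
Op 26: tick 11 -> clock=107.
Op 27: insert f.com -> 10.0.0.2 (expiry=107+16=123). clock=107
Op 28: insert b.com -> 10.0.0.2 (expiry=107+13=120). clock=107
lookup c.com: not in cache (expired or never inserted)

Answer: NXDOMAIN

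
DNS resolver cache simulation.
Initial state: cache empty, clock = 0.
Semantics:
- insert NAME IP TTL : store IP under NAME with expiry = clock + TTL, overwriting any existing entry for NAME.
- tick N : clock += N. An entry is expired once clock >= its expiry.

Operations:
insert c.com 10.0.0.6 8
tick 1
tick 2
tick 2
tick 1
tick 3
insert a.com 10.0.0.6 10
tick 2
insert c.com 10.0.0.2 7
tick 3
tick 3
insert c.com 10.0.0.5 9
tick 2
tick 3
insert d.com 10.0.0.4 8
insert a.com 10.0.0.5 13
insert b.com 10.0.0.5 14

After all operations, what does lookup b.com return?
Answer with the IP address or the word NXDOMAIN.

Answer: 10.0.0.5

Derivation:
Op 1: insert c.com -> 10.0.0.6 (expiry=0+8=8). clock=0
Op 2: tick 1 -> clock=1.
Op 3: tick 2 -> clock=3.
Op 4: tick 2 -> clock=5.
Op 5: tick 1 -> clock=6.
Op 6: tick 3 -> clock=9. purged={c.com}
Op 7: insert a.com -> 10.0.0.6 (expiry=9+10=19). clock=9
Op 8: tick 2 -> clock=11.
Op 9: insert c.com -> 10.0.0.2 (expiry=11+7=18). clock=11
Op 10: tick 3 -> clock=14.
Op 11: tick 3 -> clock=17.
Op 12: insert c.com -> 10.0.0.5 (expiry=17+9=26). clock=17
Op 13: tick 2 -> clock=19. purged={a.com}
Op 14: tick 3 -> clock=22.
Op 15: insert d.com -> 10.0.0.4 (expiry=22+8=30). clock=22
Op 16: insert a.com -> 10.0.0.5 (expiry=22+13=35). clock=22
Op 17: insert b.com -> 10.0.0.5 (expiry=22+14=36). clock=22
lookup b.com: present, ip=10.0.0.5 expiry=36 > clock=22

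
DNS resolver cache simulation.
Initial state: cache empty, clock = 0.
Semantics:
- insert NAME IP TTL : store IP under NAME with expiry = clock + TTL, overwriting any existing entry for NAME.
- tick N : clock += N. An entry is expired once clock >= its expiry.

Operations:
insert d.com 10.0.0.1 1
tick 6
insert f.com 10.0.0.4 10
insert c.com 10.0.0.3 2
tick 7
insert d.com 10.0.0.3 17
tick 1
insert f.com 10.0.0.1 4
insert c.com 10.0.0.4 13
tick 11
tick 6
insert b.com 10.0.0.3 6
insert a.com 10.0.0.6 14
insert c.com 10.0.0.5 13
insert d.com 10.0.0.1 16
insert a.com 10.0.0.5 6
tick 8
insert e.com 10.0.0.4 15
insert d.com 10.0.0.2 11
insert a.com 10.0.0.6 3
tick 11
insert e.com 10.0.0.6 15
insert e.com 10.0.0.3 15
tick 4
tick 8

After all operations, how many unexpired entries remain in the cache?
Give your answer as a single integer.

Answer: 1

Derivation:
Op 1: insert d.com -> 10.0.0.1 (expiry=0+1=1). clock=0
Op 2: tick 6 -> clock=6. purged={d.com}
Op 3: insert f.com -> 10.0.0.4 (expiry=6+10=16). clock=6
Op 4: insert c.com -> 10.0.0.3 (expiry=6+2=8). clock=6
Op 5: tick 7 -> clock=13. purged={c.com}
Op 6: insert d.com -> 10.0.0.3 (expiry=13+17=30). clock=13
Op 7: tick 1 -> clock=14.
Op 8: insert f.com -> 10.0.0.1 (expiry=14+4=18). clock=14
Op 9: insert c.com -> 10.0.0.4 (expiry=14+13=27). clock=14
Op 10: tick 11 -> clock=25. purged={f.com}
Op 11: tick 6 -> clock=31. purged={c.com,d.com}
Op 12: insert b.com -> 10.0.0.3 (expiry=31+6=37). clock=31
Op 13: insert a.com -> 10.0.0.6 (expiry=31+14=45). clock=31
Op 14: insert c.com -> 10.0.0.5 (expiry=31+13=44). clock=31
Op 15: insert d.com -> 10.0.0.1 (expiry=31+16=47). clock=31
Op 16: insert a.com -> 10.0.0.5 (expiry=31+6=37). clock=31
Op 17: tick 8 -> clock=39. purged={a.com,b.com}
Op 18: insert e.com -> 10.0.0.4 (expiry=39+15=54). clock=39
Op 19: insert d.com -> 10.0.0.2 (expiry=39+11=50). clock=39
Op 20: insert a.com -> 10.0.0.6 (expiry=39+3=42). clock=39
Op 21: tick 11 -> clock=50. purged={a.com,c.com,d.com}
Op 22: insert e.com -> 10.0.0.6 (expiry=50+15=65). clock=50
Op 23: insert e.com -> 10.0.0.3 (expiry=50+15=65). clock=50
Op 24: tick 4 -> clock=54.
Op 25: tick 8 -> clock=62.
Final cache (unexpired): {e.com} -> size=1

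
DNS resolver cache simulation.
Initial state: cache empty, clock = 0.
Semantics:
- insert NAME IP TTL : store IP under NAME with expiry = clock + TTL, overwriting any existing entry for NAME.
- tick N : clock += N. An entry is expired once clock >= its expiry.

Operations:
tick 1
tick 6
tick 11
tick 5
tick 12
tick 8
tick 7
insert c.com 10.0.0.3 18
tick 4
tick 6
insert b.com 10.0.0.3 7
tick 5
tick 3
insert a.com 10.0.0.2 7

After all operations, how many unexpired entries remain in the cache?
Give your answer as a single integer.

Answer: 1

Derivation:
Op 1: tick 1 -> clock=1.
Op 2: tick 6 -> clock=7.
Op 3: tick 11 -> clock=18.
Op 4: tick 5 -> clock=23.
Op 5: tick 12 -> clock=35.
Op 6: tick 8 -> clock=43.
Op 7: tick 7 -> clock=50.
Op 8: insert c.com -> 10.0.0.3 (expiry=50+18=68). clock=50
Op 9: tick 4 -> clock=54.
Op 10: tick 6 -> clock=60.
Op 11: insert b.com -> 10.0.0.3 (expiry=60+7=67). clock=60
Op 12: tick 5 -> clock=65.
Op 13: tick 3 -> clock=68. purged={b.com,c.com}
Op 14: insert a.com -> 10.0.0.2 (expiry=68+7=75). clock=68
Final cache (unexpired): {a.com} -> size=1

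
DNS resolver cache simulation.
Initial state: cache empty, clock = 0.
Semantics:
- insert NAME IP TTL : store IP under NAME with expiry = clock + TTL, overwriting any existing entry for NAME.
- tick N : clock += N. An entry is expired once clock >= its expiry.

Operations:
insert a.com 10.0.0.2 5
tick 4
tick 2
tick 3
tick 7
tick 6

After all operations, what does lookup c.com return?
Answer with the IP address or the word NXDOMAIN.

Answer: NXDOMAIN

Derivation:
Op 1: insert a.com -> 10.0.0.2 (expiry=0+5=5). clock=0
Op 2: tick 4 -> clock=4.
Op 3: tick 2 -> clock=6. purged={a.com}
Op 4: tick 3 -> clock=9.
Op 5: tick 7 -> clock=16.
Op 6: tick 6 -> clock=22.
lookup c.com: not in cache (expired or never inserted)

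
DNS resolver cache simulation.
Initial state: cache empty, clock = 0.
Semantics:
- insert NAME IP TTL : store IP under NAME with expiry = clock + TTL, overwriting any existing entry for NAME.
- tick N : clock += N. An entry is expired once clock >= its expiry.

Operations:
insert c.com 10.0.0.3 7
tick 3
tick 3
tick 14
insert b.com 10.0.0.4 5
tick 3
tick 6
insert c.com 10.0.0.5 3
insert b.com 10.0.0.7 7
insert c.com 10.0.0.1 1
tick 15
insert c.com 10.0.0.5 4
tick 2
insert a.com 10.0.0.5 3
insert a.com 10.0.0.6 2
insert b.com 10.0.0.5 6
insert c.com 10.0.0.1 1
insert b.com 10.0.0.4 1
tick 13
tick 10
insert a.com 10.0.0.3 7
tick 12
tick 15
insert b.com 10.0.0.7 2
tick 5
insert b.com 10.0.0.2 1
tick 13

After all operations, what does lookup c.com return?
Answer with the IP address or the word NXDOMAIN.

Op 1: insert c.com -> 10.0.0.3 (expiry=0+7=7). clock=0
Op 2: tick 3 -> clock=3.
Op 3: tick 3 -> clock=6.
Op 4: tick 14 -> clock=20. purged={c.com}
Op 5: insert b.com -> 10.0.0.4 (expiry=20+5=25). clock=20
Op 6: tick 3 -> clock=23.
Op 7: tick 6 -> clock=29. purged={b.com}
Op 8: insert c.com -> 10.0.0.5 (expiry=29+3=32). clock=29
Op 9: insert b.com -> 10.0.0.7 (expiry=29+7=36). clock=29
Op 10: insert c.com -> 10.0.0.1 (expiry=29+1=30). clock=29
Op 11: tick 15 -> clock=44. purged={b.com,c.com}
Op 12: insert c.com -> 10.0.0.5 (expiry=44+4=48). clock=44
Op 13: tick 2 -> clock=46.
Op 14: insert a.com -> 10.0.0.5 (expiry=46+3=49). clock=46
Op 15: insert a.com -> 10.0.0.6 (expiry=46+2=48). clock=46
Op 16: insert b.com -> 10.0.0.5 (expiry=46+6=52). clock=46
Op 17: insert c.com -> 10.0.0.1 (expiry=46+1=47). clock=46
Op 18: insert b.com -> 10.0.0.4 (expiry=46+1=47). clock=46
Op 19: tick 13 -> clock=59. purged={a.com,b.com,c.com}
Op 20: tick 10 -> clock=69.
Op 21: insert a.com -> 10.0.0.3 (expiry=69+7=76). clock=69
Op 22: tick 12 -> clock=81. purged={a.com}
Op 23: tick 15 -> clock=96.
Op 24: insert b.com -> 10.0.0.7 (expiry=96+2=98). clock=96
Op 25: tick 5 -> clock=101. purged={b.com}
Op 26: insert b.com -> 10.0.0.2 (expiry=101+1=102). clock=101
Op 27: tick 13 -> clock=114. purged={b.com}
lookup c.com: not in cache (expired or never inserted)

Answer: NXDOMAIN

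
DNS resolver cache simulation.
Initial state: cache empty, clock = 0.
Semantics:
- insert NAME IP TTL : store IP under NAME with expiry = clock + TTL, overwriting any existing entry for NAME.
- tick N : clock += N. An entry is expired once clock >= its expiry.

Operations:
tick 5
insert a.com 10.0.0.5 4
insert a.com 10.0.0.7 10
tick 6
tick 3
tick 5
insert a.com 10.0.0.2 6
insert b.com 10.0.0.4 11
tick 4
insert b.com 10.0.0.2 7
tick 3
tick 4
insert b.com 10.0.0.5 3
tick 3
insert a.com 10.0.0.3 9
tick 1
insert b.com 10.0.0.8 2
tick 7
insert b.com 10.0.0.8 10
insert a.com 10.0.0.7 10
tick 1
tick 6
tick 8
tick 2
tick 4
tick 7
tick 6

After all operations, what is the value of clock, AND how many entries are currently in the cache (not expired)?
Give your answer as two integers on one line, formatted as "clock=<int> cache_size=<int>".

Op 1: tick 5 -> clock=5.
Op 2: insert a.com -> 10.0.0.5 (expiry=5+4=9). clock=5
Op 3: insert a.com -> 10.0.0.7 (expiry=5+10=15). clock=5
Op 4: tick 6 -> clock=11.
Op 5: tick 3 -> clock=14.
Op 6: tick 5 -> clock=19. purged={a.com}
Op 7: insert a.com -> 10.0.0.2 (expiry=19+6=25). clock=19
Op 8: insert b.com -> 10.0.0.4 (expiry=19+11=30). clock=19
Op 9: tick 4 -> clock=23.
Op 10: insert b.com -> 10.0.0.2 (expiry=23+7=30). clock=23
Op 11: tick 3 -> clock=26. purged={a.com}
Op 12: tick 4 -> clock=30. purged={b.com}
Op 13: insert b.com -> 10.0.0.5 (expiry=30+3=33). clock=30
Op 14: tick 3 -> clock=33. purged={b.com}
Op 15: insert a.com -> 10.0.0.3 (expiry=33+9=42). clock=33
Op 16: tick 1 -> clock=34.
Op 17: insert b.com -> 10.0.0.8 (expiry=34+2=36). clock=34
Op 18: tick 7 -> clock=41. purged={b.com}
Op 19: insert b.com -> 10.0.0.8 (expiry=41+10=51). clock=41
Op 20: insert a.com -> 10.0.0.7 (expiry=41+10=51). clock=41
Op 21: tick 1 -> clock=42.
Op 22: tick 6 -> clock=48.
Op 23: tick 8 -> clock=56. purged={a.com,b.com}
Op 24: tick 2 -> clock=58.
Op 25: tick 4 -> clock=62.
Op 26: tick 7 -> clock=69.
Op 27: tick 6 -> clock=75.
Final clock = 75
Final cache (unexpired): {} -> size=0

Answer: clock=75 cache_size=0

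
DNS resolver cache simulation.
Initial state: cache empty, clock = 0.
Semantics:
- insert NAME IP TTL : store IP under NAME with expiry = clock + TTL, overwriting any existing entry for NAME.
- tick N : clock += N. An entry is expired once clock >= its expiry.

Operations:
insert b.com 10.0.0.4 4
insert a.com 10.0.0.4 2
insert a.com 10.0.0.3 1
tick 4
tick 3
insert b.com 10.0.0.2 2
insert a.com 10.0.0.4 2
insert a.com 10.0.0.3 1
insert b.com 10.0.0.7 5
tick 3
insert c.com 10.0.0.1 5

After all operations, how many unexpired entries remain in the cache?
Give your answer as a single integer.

Op 1: insert b.com -> 10.0.0.4 (expiry=0+4=4). clock=0
Op 2: insert a.com -> 10.0.0.4 (expiry=0+2=2). clock=0
Op 3: insert a.com -> 10.0.0.3 (expiry=0+1=1). clock=0
Op 4: tick 4 -> clock=4. purged={a.com,b.com}
Op 5: tick 3 -> clock=7.
Op 6: insert b.com -> 10.0.0.2 (expiry=7+2=9). clock=7
Op 7: insert a.com -> 10.0.0.4 (expiry=7+2=9). clock=7
Op 8: insert a.com -> 10.0.0.3 (expiry=7+1=8). clock=7
Op 9: insert b.com -> 10.0.0.7 (expiry=7+5=12). clock=7
Op 10: tick 3 -> clock=10. purged={a.com}
Op 11: insert c.com -> 10.0.0.1 (expiry=10+5=15). clock=10
Final cache (unexpired): {b.com,c.com} -> size=2

Answer: 2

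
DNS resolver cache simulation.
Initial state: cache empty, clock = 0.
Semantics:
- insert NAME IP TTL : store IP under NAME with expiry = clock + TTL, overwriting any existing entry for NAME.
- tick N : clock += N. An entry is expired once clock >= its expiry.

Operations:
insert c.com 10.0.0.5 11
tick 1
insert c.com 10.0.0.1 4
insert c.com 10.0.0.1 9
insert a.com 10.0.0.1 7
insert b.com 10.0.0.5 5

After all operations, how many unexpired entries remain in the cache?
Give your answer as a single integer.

Op 1: insert c.com -> 10.0.0.5 (expiry=0+11=11). clock=0
Op 2: tick 1 -> clock=1.
Op 3: insert c.com -> 10.0.0.1 (expiry=1+4=5). clock=1
Op 4: insert c.com -> 10.0.0.1 (expiry=1+9=10). clock=1
Op 5: insert a.com -> 10.0.0.1 (expiry=1+7=8). clock=1
Op 6: insert b.com -> 10.0.0.5 (expiry=1+5=6). clock=1
Final cache (unexpired): {a.com,b.com,c.com} -> size=3

Answer: 3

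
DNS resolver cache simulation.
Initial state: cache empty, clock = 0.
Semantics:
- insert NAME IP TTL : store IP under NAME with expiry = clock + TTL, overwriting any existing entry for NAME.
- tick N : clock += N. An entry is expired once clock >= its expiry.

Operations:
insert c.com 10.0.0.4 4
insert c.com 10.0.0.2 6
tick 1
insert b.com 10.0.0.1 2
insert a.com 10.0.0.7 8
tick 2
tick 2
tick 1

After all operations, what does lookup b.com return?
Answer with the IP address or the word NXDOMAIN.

Op 1: insert c.com -> 10.0.0.4 (expiry=0+4=4). clock=0
Op 2: insert c.com -> 10.0.0.2 (expiry=0+6=6). clock=0
Op 3: tick 1 -> clock=1.
Op 4: insert b.com -> 10.0.0.1 (expiry=1+2=3). clock=1
Op 5: insert a.com -> 10.0.0.7 (expiry=1+8=9). clock=1
Op 6: tick 2 -> clock=3. purged={b.com}
Op 7: tick 2 -> clock=5.
Op 8: tick 1 -> clock=6. purged={c.com}
lookup b.com: not in cache (expired or never inserted)

Answer: NXDOMAIN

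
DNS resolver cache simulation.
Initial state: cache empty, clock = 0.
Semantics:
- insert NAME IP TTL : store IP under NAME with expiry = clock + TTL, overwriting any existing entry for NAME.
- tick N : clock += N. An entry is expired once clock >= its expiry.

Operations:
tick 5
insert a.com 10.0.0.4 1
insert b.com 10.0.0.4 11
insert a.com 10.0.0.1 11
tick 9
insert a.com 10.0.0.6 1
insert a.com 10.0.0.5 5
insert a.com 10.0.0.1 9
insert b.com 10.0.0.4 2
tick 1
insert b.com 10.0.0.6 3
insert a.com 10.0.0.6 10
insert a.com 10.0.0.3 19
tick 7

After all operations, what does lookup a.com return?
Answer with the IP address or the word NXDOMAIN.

Op 1: tick 5 -> clock=5.
Op 2: insert a.com -> 10.0.0.4 (expiry=5+1=6). clock=5
Op 3: insert b.com -> 10.0.0.4 (expiry=5+11=16). clock=5
Op 4: insert a.com -> 10.0.0.1 (expiry=5+11=16). clock=5
Op 5: tick 9 -> clock=14.
Op 6: insert a.com -> 10.0.0.6 (expiry=14+1=15). clock=14
Op 7: insert a.com -> 10.0.0.5 (expiry=14+5=19). clock=14
Op 8: insert a.com -> 10.0.0.1 (expiry=14+9=23). clock=14
Op 9: insert b.com -> 10.0.0.4 (expiry=14+2=16). clock=14
Op 10: tick 1 -> clock=15.
Op 11: insert b.com -> 10.0.0.6 (expiry=15+3=18). clock=15
Op 12: insert a.com -> 10.0.0.6 (expiry=15+10=25). clock=15
Op 13: insert a.com -> 10.0.0.3 (expiry=15+19=34). clock=15
Op 14: tick 7 -> clock=22. purged={b.com}
lookup a.com: present, ip=10.0.0.3 expiry=34 > clock=22

Answer: 10.0.0.3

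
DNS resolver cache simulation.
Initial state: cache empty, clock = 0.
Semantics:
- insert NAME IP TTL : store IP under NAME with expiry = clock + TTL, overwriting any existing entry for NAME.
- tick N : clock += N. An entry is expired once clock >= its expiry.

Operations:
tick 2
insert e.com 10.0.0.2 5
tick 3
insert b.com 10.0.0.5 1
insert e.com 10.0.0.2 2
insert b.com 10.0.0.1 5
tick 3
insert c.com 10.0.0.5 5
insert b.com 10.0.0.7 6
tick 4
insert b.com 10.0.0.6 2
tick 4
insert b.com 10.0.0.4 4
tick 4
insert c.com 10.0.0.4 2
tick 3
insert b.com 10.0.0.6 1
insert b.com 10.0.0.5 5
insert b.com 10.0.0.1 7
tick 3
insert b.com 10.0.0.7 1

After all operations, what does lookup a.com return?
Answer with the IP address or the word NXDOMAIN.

Op 1: tick 2 -> clock=2.
Op 2: insert e.com -> 10.0.0.2 (expiry=2+5=7). clock=2
Op 3: tick 3 -> clock=5.
Op 4: insert b.com -> 10.0.0.5 (expiry=5+1=6). clock=5
Op 5: insert e.com -> 10.0.0.2 (expiry=5+2=7). clock=5
Op 6: insert b.com -> 10.0.0.1 (expiry=5+5=10). clock=5
Op 7: tick 3 -> clock=8. purged={e.com}
Op 8: insert c.com -> 10.0.0.5 (expiry=8+5=13). clock=8
Op 9: insert b.com -> 10.0.0.7 (expiry=8+6=14). clock=8
Op 10: tick 4 -> clock=12.
Op 11: insert b.com -> 10.0.0.6 (expiry=12+2=14). clock=12
Op 12: tick 4 -> clock=16. purged={b.com,c.com}
Op 13: insert b.com -> 10.0.0.4 (expiry=16+4=20). clock=16
Op 14: tick 4 -> clock=20. purged={b.com}
Op 15: insert c.com -> 10.0.0.4 (expiry=20+2=22). clock=20
Op 16: tick 3 -> clock=23. purged={c.com}
Op 17: insert b.com -> 10.0.0.6 (expiry=23+1=24). clock=23
Op 18: insert b.com -> 10.0.0.5 (expiry=23+5=28). clock=23
Op 19: insert b.com -> 10.0.0.1 (expiry=23+7=30). clock=23
Op 20: tick 3 -> clock=26.
Op 21: insert b.com -> 10.0.0.7 (expiry=26+1=27). clock=26
lookup a.com: not in cache (expired or never inserted)

Answer: NXDOMAIN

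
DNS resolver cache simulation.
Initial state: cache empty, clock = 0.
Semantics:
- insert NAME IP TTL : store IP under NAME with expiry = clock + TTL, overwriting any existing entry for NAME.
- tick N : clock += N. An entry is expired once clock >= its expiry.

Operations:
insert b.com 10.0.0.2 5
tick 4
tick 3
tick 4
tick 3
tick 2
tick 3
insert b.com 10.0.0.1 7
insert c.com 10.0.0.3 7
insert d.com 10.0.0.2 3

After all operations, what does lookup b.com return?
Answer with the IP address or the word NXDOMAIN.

Op 1: insert b.com -> 10.0.0.2 (expiry=0+5=5). clock=0
Op 2: tick 4 -> clock=4.
Op 3: tick 3 -> clock=7. purged={b.com}
Op 4: tick 4 -> clock=11.
Op 5: tick 3 -> clock=14.
Op 6: tick 2 -> clock=16.
Op 7: tick 3 -> clock=19.
Op 8: insert b.com -> 10.0.0.1 (expiry=19+7=26). clock=19
Op 9: insert c.com -> 10.0.0.3 (expiry=19+7=26). clock=19
Op 10: insert d.com -> 10.0.0.2 (expiry=19+3=22). clock=19
lookup b.com: present, ip=10.0.0.1 expiry=26 > clock=19

Answer: 10.0.0.1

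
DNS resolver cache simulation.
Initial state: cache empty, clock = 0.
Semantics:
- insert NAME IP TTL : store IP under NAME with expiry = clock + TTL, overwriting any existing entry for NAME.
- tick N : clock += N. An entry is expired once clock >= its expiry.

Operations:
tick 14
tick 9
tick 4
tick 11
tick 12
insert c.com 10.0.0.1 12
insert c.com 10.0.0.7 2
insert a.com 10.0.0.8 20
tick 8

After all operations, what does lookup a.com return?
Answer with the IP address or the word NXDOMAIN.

Op 1: tick 14 -> clock=14.
Op 2: tick 9 -> clock=23.
Op 3: tick 4 -> clock=27.
Op 4: tick 11 -> clock=38.
Op 5: tick 12 -> clock=50.
Op 6: insert c.com -> 10.0.0.1 (expiry=50+12=62). clock=50
Op 7: insert c.com -> 10.0.0.7 (expiry=50+2=52). clock=50
Op 8: insert a.com -> 10.0.0.8 (expiry=50+20=70). clock=50
Op 9: tick 8 -> clock=58. purged={c.com}
lookup a.com: present, ip=10.0.0.8 expiry=70 > clock=58

Answer: 10.0.0.8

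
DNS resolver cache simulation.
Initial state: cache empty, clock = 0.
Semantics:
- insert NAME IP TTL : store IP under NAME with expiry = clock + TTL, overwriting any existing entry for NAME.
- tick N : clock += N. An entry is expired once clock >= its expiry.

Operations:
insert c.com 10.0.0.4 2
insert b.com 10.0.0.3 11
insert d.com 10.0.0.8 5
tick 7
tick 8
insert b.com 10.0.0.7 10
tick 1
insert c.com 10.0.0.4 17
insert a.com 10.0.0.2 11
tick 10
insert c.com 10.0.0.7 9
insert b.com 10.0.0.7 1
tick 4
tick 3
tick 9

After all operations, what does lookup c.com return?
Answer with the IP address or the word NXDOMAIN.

Op 1: insert c.com -> 10.0.0.4 (expiry=0+2=2). clock=0
Op 2: insert b.com -> 10.0.0.3 (expiry=0+11=11). clock=0
Op 3: insert d.com -> 10.0.0.8 (expiry=0+5=5). clock=0
Op 4: tick 7 -> clock=7. purged={c.com,d.com}
Op 5: tick 8 -> clock=15. purged={b.com}
Op 6: insert b.com -> 10.0.0.7 (expiry=15+10=25). clock=15
Op 7: tick 1 -> clock=16.
Op 8: insert c.com -> 10.0.0.4 (expiry=16+17=33). clock=16
Op 9: insert a.com -> 10.0.0.2 (expiry=16+11=27). clock=16
Op 10: tick 10 -> clock=26. purged={b.com}
Op 11: insert c.com -> 10.0.0.7 (expiry=26+9=35). clock=26
Op 12: insert b.com -> 10.0.0.7 (expiry=26+1=27). clock=26
Op 13: tick 4 -> clock=30. purged={a.com,b.com}
Op 14: tick 3 -> clock=33.
Op 15: tick 9 -> clock=42. purged={c.com}
lookup c.com: not in cache (expired or never inserted)

Answer: NXDOMAIN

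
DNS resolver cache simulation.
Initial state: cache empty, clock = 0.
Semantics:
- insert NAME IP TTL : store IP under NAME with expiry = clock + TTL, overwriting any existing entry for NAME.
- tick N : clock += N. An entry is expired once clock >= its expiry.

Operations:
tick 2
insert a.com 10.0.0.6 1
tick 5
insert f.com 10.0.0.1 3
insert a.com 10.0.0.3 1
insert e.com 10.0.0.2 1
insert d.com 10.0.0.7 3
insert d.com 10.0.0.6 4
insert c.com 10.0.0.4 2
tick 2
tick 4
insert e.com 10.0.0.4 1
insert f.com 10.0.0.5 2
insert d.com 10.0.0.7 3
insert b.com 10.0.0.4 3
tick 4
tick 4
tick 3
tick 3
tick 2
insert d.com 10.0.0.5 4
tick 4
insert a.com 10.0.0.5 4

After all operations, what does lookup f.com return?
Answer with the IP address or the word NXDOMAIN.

Op 1: tick 2 -> clock=2.
Op 2: insert a.com -> 10.0.0.6 (expiry=2+1=3). clock=2
Op 3: tick 5 -> clock=7. purged={a.com}
Op 4: insert f.com -> 10.0.0.1 (expiry=7+3=10). clock=7
Op 5: insert a.com -> 10.0.0.3 (expiry=7+1=8). clock=7
Op 6: insert e.com -> 10.0.0.2 (expiry=7+1=8). clock=7
Op 7: insert d.com -> 10.0.0.7 (expiry=7+3=10). clock=7
Op 8: insert d.com -> 10.0.0.6 (expiry=7+4=11). clock=7
Op 9: insert c.com -> 10.0.0.4 (expiry=7+2=9). clock=7
Op 10: tick 2 -> clock=9. purged={a.com,c.com,e.com}
Op 11: tick 4 -> clock=13. purged={d.com,f.com}
Op 12: insert e.com -> 10.0.0.4 (expiry=13+1=14). clock=13
Op 13: insert f.com -> 10.0.0.5 (expiry=13+2=15). clock=13
Op 14: insert d.com -> 10.0.0.7 (expiry=13+3=16). clock=13
Op 15: insert b.com -> 10.0.0.4 (expiry=13+3=16). clock=13
Op 16: tick 4 -> clock=17. purged={b.com,d.com,e.com,f.com}
Op 17: tick 4 -> clock=21.
Op 18: tick 3 -> clock=24.
Op 19: tick 3 -> clock=27.
Op 20: tick 2 -> clock=29.
Op 21: insert d.com -> 10.0.0.5 (expiry=29+4=33). clock=29
Op 22: tick 4 -> clock=33. purged={d.com}
Op 23: insert a.com -> 10.0.0.5 (expiry=33+4=37). clock=33
lookup f.com: not in cache (expired or never inserted)

Answer: NXDOMAIN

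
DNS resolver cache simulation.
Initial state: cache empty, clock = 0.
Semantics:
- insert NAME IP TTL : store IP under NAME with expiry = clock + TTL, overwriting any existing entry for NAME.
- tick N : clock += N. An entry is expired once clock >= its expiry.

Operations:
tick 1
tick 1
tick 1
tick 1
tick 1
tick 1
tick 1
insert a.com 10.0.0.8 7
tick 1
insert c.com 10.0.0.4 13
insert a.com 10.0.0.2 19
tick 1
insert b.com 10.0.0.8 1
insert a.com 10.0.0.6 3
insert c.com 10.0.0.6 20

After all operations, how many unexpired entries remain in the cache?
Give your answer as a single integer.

Op 1: tick 1 -> clock=1.
Op 2: tick 1 -> clock=2.
Op 3: tick 1 -> clock=3.
Op 4: tick 1 -> clock=4.
Op 5: tick 1 -> clock=5.
Op 6: tick 1 -> clock=6.
Op 7: tick 1 -> clock=7.
Op 8: insert a.com -> 10.0.0.8 (expiry=7+7=14). clock=7
Op 9: tick 1 -> clock=8.
Op 10: insert c.com -> 10.0.0.4 (expiry=8+13=21). clock=8
Op 11: insert a.com -> 10.0.0.2 (expiry=8+19=27). clock=8
Op 12: tick 1 -> clock=9.
Op 13: insert b.com -> 10.0.0.8 (expiry=9+1=10). clock=9
Op 14: insert a.com -> 10.0.0.6 (expiry=9+3=12). clock=9
Op 15: insert c.com -> 10.0.0.6 (expiry=9+20=29). clock=9
Final cache (unexpired): {a.com,b.com,c.com} -> size=3

Answer: 3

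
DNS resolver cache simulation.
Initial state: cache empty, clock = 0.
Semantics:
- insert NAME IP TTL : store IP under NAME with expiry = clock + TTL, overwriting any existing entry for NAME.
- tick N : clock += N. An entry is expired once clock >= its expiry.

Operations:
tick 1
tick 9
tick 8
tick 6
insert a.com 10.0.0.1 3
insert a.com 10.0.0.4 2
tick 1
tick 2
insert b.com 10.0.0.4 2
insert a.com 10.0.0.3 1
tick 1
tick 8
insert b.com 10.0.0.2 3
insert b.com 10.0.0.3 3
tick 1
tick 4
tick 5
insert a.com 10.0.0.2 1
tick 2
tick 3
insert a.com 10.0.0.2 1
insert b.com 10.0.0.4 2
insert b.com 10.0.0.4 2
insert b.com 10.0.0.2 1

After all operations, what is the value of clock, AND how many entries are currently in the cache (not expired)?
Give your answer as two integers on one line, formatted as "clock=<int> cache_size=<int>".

Answer: clock=51 cache_size=2

Derivation:
Op 1: tick 1 -> clock=1.
Op 2: tick 9 -> clock=10.
Op 3: tick 8 -> clock=18.
Op 4: tick 6 -> clock=24.
Op 5: insert a.com -> 10.0.0.1 (expiry=24+3=27). clock=24
Op 6: insert a.com -> 10.0.0.4 (expiry=24+2=26). clock=24
Op 7: tick 1 -> clock=25.
Op 8: tick 2 -> clock=27. purged={a.com}
Op 9: insert b.com -> 10.0.0.4 (expiry=27+2=29). clock=27
Op 10: insert a.com -> 10.0.0.3 (expiry=27+1=28). clock=27
Op 11: tick 1 -> clock=28. purged={a.com}
Op 12: tick 8 -> clock=36. purged={b.com}
Op 13: insert b.com -> 10.0.0.2 (expiry=36+3=39). clock=36
Op 14: insert b.com -> 10.0.0.3 (expiry=36+3=39). clock=36
Op 15: tick 1 -> clock=37.
Op 16: tick 4 -> clock=41. purged={b.com}
Op 17: tick 5 -> clock=46.
Op 18: insert a.com -> 10.0.0.2 (expiry=46+1=47). clock=46
Op 19: tick 2 -> clock=48. purged={a.com}
Op 20: tick 3 -> clock=51.
Op 21: insert a.com -> 10.0.0.2 (expiry=51+1=52). clock=51
Op 22: insert b.com -> 10.0.0.4 (expiry=51+2=53). clock=51
Op 23: insert b.com -> 10.0.0.4 (expiry=51+2=53). clock=51
Op 24: insert b.com -> 10.0.0.2 (expiry=51+1=52). clock=51
Final clock = 51
Final cache (unexpired): {a.com,b.com} -> size=2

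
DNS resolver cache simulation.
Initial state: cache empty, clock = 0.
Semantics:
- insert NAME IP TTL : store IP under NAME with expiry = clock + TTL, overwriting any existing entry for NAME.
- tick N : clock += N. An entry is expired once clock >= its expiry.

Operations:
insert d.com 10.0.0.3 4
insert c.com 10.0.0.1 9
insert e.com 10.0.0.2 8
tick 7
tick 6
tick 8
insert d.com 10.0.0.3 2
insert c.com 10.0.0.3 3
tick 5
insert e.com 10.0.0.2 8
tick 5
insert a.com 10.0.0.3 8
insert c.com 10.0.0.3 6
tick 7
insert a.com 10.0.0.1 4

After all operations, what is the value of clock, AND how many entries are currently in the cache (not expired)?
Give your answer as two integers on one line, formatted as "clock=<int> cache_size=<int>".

Answer: clock=38 cache_size=1

Derivation:
Op 1: insert d.com -> 10.0.0.3 (expiry=0+4=4). clock=0
Op 2: insert c.com -> 10.0.0.1 (expiry=0+9=9). clock=0
Op 3: insert e.com -> 10.0.0.2 (expiry=0+8=8). clock=0
Op 4: tick 7 -> clock=7. purged={d.com}
Op 5: tick 6 -> clock=13. purged={c.com,e.com}
Op 6: tick 8 -> clock=21.
Op 7: insert d.com -> 10.0.0.3 (expiry=21+2=23). clock=21
Op 8: insert c.com -> 10.0.0.3 (expiry=21+3=24). clock=21
Op 9: tick 5 -> clock=26. purged={c.com,d.com}
Op 10: insert e.com -> 10.0.0.2 (expiry=26+8=34). clock=26
Op 11: tick 5 -> clock=31.
Op 12: insert a.com -> 10.0.0.3 (expiry=31+8=39). clock=31
Op 13: insert c.com -> 10.0.0.3 (expiry=31+6=37). clock=31
Op 14: tick 7 -> clock=38. purged={c.com,e.com}
Op 15: insert a.com -> 10.0.0.1 (expiry=38+4=42). clock=38
Final clock = 38
Final cache (unexpired): {a.com} -> size=1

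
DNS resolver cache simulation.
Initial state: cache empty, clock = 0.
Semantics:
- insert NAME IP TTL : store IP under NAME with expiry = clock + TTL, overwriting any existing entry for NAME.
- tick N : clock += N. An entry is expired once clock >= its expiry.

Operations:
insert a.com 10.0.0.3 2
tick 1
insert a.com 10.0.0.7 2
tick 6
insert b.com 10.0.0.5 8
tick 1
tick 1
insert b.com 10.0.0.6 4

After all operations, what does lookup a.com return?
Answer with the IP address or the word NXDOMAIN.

Op 1: insert a.com -> 10.0.0.3 (expiry=0+2=2). clock=0
Op 2: tick 1 -> clock=1.
Op 3: insert a.com -> 10.0.0.7 (expiry=1+2=3). clock=1
Op 4: tick 6 -> clock=7. purged={a.com}
Op 5: insert b.com -> 10.0.0.5 (expiry=7+8=15). clock=7
Op 6: tick 1 -> clock=8.
Op 7: tick 1 -> clock=9.
Op 8: insert b.com -> 10.0.0.6 (expiry=9+4=13). clock=9
lookup a.com: not in cache (expired or never inserted)

Answer: NXDOMAIN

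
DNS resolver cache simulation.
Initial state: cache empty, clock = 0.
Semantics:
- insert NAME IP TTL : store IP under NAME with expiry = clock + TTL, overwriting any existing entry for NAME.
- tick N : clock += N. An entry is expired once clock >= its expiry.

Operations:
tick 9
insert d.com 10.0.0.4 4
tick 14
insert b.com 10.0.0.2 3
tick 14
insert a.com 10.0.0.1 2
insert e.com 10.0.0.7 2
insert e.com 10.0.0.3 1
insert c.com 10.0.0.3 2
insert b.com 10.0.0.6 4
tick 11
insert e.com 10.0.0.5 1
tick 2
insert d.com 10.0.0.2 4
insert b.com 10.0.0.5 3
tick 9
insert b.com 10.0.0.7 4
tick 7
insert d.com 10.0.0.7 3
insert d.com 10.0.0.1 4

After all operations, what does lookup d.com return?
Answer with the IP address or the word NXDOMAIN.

Op 1: tick 9 -> clock=9.
Op 2: insert d.com -> 10.0.0.4 (expiry=9+4=13). clock=9
Op 3: tick 14 -> clock=23. purged={d.com}
Op 4: insert b.com -> 10.0.0.2 (expiry=23+3=26). clock=23
Op 5: tick 14 -> clock=37. purged={b.com}
Op 6: insert a.com -> 10.0.0.1 (expiry=37+2=39). clock=37
Op 7: insert e.com -> 10.0.0.7 (expiry=37+2=39). clock=37
Op 8: insert e.com -> 10.0.0.3 (expiry=37+1=38). clock=37
Op 9: insert c.com -> 10.0.0.3 (expiry=37+2=39). clock=37
Op 10: insert b.com -> 10.0.0.6 (expiry=37+4=41). clock=37
Op 11: tick 11 -> clock=48. purged={a.com,b.com,c.com,e.com}
Op 12: insert e.com -> 10.0.0.5 (expiry=48+1=49). clock=48
Op 13: tick 2 -> clock=50. purged={e.com}
Op 14: insert d.com -> 10.0.0.2 (expiry=50+4=54). clock=50
Op 15: insert b.com -> 10.0.0.5 (expiry=50+3=53). clock=50
Op 16: tick 9 -> clock=59. purged={b.com,d.com}
Op 17: insert b.com -> 10.0.0.7 (expiry=59+4=63). clock=59
Op 18: tick 7 -> clock=66. purged={b.com}
Op 19: insert d.com -> 10.0.0.7 (expiry=66+3=69). clock=66
Op 20: insert d.com -> 10.0.0.1 (expiry=66+4=70). clock=66
lookup d.com: present, ip=10.0.0.1 expiry=70 > clock=66

Answer: 10.0.0.1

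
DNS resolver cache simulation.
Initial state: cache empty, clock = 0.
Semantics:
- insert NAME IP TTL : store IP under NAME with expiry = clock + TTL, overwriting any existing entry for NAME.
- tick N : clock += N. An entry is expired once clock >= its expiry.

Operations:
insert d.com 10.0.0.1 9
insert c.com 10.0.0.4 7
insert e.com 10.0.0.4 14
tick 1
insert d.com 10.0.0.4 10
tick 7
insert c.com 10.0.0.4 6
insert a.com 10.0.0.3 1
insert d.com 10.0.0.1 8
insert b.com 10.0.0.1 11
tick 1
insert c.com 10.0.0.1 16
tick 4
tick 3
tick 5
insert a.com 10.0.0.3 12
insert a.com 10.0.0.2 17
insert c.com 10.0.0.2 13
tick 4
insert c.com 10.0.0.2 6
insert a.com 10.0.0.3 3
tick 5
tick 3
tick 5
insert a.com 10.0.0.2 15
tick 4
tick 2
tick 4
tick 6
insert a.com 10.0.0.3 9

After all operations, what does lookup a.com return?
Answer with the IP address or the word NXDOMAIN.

Op 1: insert d.com -> 10.0.0.1 (expiry=0+9=9). clock=0
Op 2: insert c.com -> 10.0.0.4 (expiry=0+7=7). clock=0
Op 3: insert e.com -> 10.0.0.4 (expiry=0+14=14). clock=0
Op 4: tick 1 -> clock=1.
Op 5: insert d.com -> 10.0.0.4 (expiry=1+10=11). clock=1
Op 6: tick 7 -> clock=8. purged={c.com}
Op 7: insert c.com -> 10.0.0.4 (expiry=8+6=14). clock=8
Op 8: insert a.com -> 10.0.0.3 (expiry=8+1=9). clock=8
Op 9: insert d.com -> 10.0.0.1 (expiry=8+8=16). clock=8
Op 10: insert b.com -> 10.0.0.1 (expiry=8+11=19). clock=8
Op 11: tick 1 -> clock=9. purged={a.com}
Op 12: insert c.com -> 10.0.0.1 (expiry=9+16=25). clock=9
Op 13: tick 4 -> clock=13.
Op 14: tick 3 -> clock=16. purged={d.com,e.com}
Op 15: tick 5 -> clock=21. purged={b.com}
Op 16: insert a.com -> 10.0.0.3 (expiry=21+12=33). clock=21
Op 17: insert a.com -> 10.0.0.2 (expiry=21+17=38). clock=21
Op 18: insert c.com -> 10.0.0.2 (expiry=21+13=34). clock=21
Op 19: tick 4 -> clock=25.
Op 20: insert c.com -> 10.0.0.2 (expiry=25+6=31). clock=25
Op 21: insert a.com -> 10.0.0.3 (expiry=25+3=28). clock=25
Op 22: tick 5 -> clock=30. purged={a.com}
Op 23: tick 3 -> clock=33. purged={c.com}
Op 24: tick 5 -> clock=38.
Op 25: insert a.com -> 10.0.0.2 (expiry=38+15=53). clock=38
Op 26: tick 4 -> clock=42.
Op 27: tick 2 -> clock=44.
Op 28: tick 4 -> clock=48.
Op 29: tick 6 -> clock=54. purged={a.com}
Op 30: insert a.com -> 10.0.0.3 (expiry=54+9=63). clock=54
lookup a.com: present, ip=10.0.0.3 expiry=63 > clock=54

Answer: 10.0.0.3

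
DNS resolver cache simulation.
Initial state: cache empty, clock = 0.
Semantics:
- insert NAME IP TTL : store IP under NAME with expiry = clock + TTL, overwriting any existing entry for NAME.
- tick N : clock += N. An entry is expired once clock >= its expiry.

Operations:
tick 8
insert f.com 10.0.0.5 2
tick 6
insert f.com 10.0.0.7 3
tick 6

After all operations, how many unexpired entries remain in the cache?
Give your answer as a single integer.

Answer: 0

Derivation:
Op 1: tick 8 -> clock=8.
Op 2: insert f.com -> 10.0.0.5 (expiry=8+2=10). clock=8
Op 3: tick 6 -> clock=14. purged={f.com}
Op 4: insert f.com -> 10.0.0.7 (expiry=14+3=17). clock=14
Op 5: tick 6 -> clock=20. purged={f.com}
Final cache (unexpired): {} -> size=0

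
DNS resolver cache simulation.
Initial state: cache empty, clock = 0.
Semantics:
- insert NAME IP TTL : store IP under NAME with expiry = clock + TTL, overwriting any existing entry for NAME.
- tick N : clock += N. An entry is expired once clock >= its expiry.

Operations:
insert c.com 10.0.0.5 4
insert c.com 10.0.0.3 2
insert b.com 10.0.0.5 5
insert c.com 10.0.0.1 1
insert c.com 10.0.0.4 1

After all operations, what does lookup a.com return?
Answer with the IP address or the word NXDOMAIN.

Answer: NXDOMAIN

Derivation:
Op 1: insert c.com -> 10.0.0.5 (expiry=0+4=4). clock=0
Op 2: insert c.com -> 10.0.0.3 (expiry=0+2=2). clock=0
Op 3: insert b.com -> 10.0.0.5 (expiry=0+5=5). clock=0
Op 4: insert c.com -> 10.0.0.1 (expiry=0+1=1). clock=0
Op 5: insert c.com -> 10.0.0.4 (expiry=0+1=1). clock=0
lookup a.com: not in cache (expired or never inserted)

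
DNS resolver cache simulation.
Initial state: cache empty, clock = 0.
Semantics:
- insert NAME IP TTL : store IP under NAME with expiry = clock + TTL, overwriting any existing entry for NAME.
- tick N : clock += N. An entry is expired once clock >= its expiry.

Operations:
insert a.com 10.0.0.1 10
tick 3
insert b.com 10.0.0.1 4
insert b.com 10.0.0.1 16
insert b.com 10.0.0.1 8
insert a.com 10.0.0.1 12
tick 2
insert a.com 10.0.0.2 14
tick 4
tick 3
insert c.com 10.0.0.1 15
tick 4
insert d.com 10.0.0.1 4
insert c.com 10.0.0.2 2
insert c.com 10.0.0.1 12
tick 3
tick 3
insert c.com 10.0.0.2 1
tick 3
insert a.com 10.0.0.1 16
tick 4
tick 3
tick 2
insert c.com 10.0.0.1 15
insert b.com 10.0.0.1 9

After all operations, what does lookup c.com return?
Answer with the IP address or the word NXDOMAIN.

Op 1: insert a.com -> 10.0.0.1 (expiry=0+10=10). clock=0
Op 2: tick 3 -> clock=3.
Op 3: insert b.com -> 10.0.0.1 (expiry=3+4=7). clock=3
Op 4: insert b.com -> 10.0.0.1 (expiry=3+16=19). clock=3
Op 5: insert b.com -> 10.0.0.1 (expiry=3+8=11). clock=3
Op 6: insert a.com -> 10.0.0.1 (expiry=3+12=15). clock=3
Op 7: tick 2 -> clock=5.
Op 8: insert a.com -> 10.0.0.2 (expiry=5+14=19). clock=5
Op 9: tick 4 -> clock=9.
Op 10: tick 3 -> clock=12. purged={b.com}
Op 11: insert c.com -> 10.0.0.1 (expiry=12+15=27). clock=12
Op 12: tick 4 -> clock=16.
Op 13: insert d.com -> 10.0.0.1 (expiry=16+4=20). clock=16
Op 14: insert c.com -> 10.0.0.2 (expiry=16+2=18). clock=16
Op 15: insert c.com -> 10.0.0.1 (expiry=16+12=28). clock=16
Op 16: tick 3 -> clock=19. purged={a.com}
Op 17: tick 3 -> clock=22. purged={d.com}
Op 18: insert c.com -> 10.0.0.2 (expiry=22+1=23). clock=22
Op 19: tick 3 -> clock=25. purged={c.com}
Op 20: insert a.com -> 10.0.0.1 (expiry=25+16=41). clock=25
Op 21: tick 4 -> clock=29.
Op 22: tick 3 -> clock=32.
Op 23: tick 2 -> clock=34.
Op 24: insert c.com -> 10.0.0.1 (expiry=34+15=49). clock=34
Op 25: insert b.com -> 10.0.0.1 (expiry=34+9=43). clock=34
lookup c.com: present, ip=10.0.0.1 expiry=49 > clock=34

Answer: 10.0.0.1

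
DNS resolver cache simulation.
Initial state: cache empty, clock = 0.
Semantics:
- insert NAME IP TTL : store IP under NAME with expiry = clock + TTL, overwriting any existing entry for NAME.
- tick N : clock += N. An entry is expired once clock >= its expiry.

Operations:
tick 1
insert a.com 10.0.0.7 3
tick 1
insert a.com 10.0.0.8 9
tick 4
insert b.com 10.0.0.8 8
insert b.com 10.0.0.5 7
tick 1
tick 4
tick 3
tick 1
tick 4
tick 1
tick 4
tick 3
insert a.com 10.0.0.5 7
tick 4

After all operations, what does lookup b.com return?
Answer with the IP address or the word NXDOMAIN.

Op 1: tick 1 -> clock=1.
Op 2: insert a.com -> 10.0.0.7 (expiry=1+3=4). clock=1
Op 3: tick 1 -> clock=2.
Op 4: insert a.com -> 10.0.0.8 (expiry=2+9=11). clock=2
Op 5: tick 4 -> clock=6.
Op 6: insert b.com -> 10.0.0.8 (expiry=6+8=14). clock=6
Op 7: insert b.com -> 10.0.0.5 (expiry=6+7=13). clock=6
Op 8: tick 1 -> clock=7.
Op 9: tick 4 -> clock=11. purged={a.com}
Op 10: tick 3 -> clock=14. purged={b.com}
Op 11: tick 1 -> clock=15.
Op 12: tick 4 -> clock=19.
Op 13: tick 1 -> clock=20.
Op 14: tick 4 -> clock=24.
Op 15: tick 3 -> clock=27.
Op 16: insert a.com -> 10.0.0.5 (expiry=27+7=34). clock=27
Op 17: tick 4 -> clock=31.
lookup b.com: not in cache (expired or never inserted)

Answer: NXDOMAIN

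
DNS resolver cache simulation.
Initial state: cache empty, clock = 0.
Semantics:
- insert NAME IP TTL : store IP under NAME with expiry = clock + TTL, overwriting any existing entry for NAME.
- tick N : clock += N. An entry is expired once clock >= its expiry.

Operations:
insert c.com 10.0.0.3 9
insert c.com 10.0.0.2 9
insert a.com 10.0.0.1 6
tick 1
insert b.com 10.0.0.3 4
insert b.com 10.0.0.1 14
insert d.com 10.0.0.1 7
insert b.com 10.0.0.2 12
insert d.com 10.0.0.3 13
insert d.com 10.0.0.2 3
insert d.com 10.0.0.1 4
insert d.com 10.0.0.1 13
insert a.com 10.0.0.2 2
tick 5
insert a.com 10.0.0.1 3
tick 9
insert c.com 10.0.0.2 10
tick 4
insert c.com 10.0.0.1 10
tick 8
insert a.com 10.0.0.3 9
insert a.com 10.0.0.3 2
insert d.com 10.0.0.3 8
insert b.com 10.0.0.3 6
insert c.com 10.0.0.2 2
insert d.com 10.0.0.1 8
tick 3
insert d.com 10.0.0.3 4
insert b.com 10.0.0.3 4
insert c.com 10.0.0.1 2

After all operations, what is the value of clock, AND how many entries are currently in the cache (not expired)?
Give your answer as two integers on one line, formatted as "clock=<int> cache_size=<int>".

Op 1: insert c.com -> 10.0.0.3 (expiry=0+9=9). clock=0
Op 2: insert c.com -> 10.0.0.2 (expiry=0+9=9). clock=0
Op 3: insert a.com -> 10.0.0.1 (expiry=0+6=6). clock=0
Op 4: tick 1 -> clock=1.
Op 5: insert b.com -> 10.0.0.3 (expiry=1+4=5). clock=1
Op 6: insert b.com -> 10.0.0.1 (expiry=1+14=15). clock=1
Op 7: insert d.com -> 10.0.0.1 (expiry=1+7=8). clock=1
Op 8: insert b.com -> 10.0.0.2 (expiry=1+12=13). clock=1
Op 9: insert d.com -> 10.0.0.3 (expiry=1+13=14). clock=1
Op 10: insert d.com -> 10.0.0.2 (expiry=1+3=4). clock=1
Op 11: insert d.com -> 10.0.0.1 (expiry=1+4=5). clock=1
Op 12: insert d.com -> 10.0.0.1 (expiry=1+13=14). clock=1
Op 13: insert a.com -> 10.0.0.2 (expiry=1+2=3). clock=1
Op 14: tick 5 -> clock=6. purged={a.com}
Op 15: insert a.com -> 10.0.0.1 (expiry=6+3=9). clock=6
Op 16: tick 9 -> clock=15. purged={a.com,b.com,c.com,d.com}
Op 17: insert c.com -> 10.0.0.2 (expiry=15+10=25). clock=15
Op 18: tick 4 -> clock=19.
Op 19: insert c.com -> 10.0.0.1 (expiry=19+10=29). clock=19
Op 20: tick 8 -> clock=27.
Op 21: insert a.com -> 10.0.0.3 (expiry=27+9=36). clock=27
Op 22: insert a.com -> 10.0.0.3 (expiry=27+2=29). clock=27
Op 23: insert d.com -> 10.0.0.3 (expiry=27+8=35). clock=27
Op 24: insert b.com -> 10.0.0.3 (expiry=27+6=33). clock=27
Op 25: insert c.com -> 10.0.0.2 (expiry=27+2=29). clock=27
Op 26: insert d.com -> 10.0.0.1 (expiry=27+8=35). clock=27
Op 27: tick 3 -> clock=30. purged={a.com,c.com}
Op 28: insert d.com -> 10.0.0.3 (expiry=30+4=34). clock=30
Op 29: insert b.com -> 10.0.0.3 (expiry=30+4=34). clock=30
Op 30: insert c.com -> 10.0.0.1 (expiry=30+2=32). clock=30
Final clock = 30
Final cache (unexpired): {b.com,c.com,d.com} -> size=3

Answer: clock=30 cache_size=3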